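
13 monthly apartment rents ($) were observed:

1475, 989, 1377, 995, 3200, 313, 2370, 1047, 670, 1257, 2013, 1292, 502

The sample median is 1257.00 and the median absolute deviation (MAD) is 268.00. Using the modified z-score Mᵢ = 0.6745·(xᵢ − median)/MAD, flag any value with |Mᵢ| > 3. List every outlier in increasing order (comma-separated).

3200

|Mᵢ| > 3 ⇔ |xᵢ − 1257.00| > 3·268.00/0.6745 = 1191.99.
So outliers lie outside [65.01, 2448.99].
3200: M = 4.89 → outlier.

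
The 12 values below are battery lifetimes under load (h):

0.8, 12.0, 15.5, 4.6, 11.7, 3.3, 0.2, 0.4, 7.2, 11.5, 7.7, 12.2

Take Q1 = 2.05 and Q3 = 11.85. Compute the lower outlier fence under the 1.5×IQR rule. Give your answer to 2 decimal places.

IQR = Q3 − Q1 = 11.85 − 2.05 = 9.80.
Lower fence = Q1 − 1.5·IQR = 2.05 − 14.70 = -12.65.
Upper fence = Q3 + 1.5·IQR = 11.85 + 14.70 = 26.55.

-12.65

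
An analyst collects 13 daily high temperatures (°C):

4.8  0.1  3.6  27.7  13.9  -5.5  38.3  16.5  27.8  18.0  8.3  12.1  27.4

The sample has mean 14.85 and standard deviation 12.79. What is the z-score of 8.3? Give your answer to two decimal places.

z = (8.3 − 14.85) / 12.79 = -0.51.

-0.51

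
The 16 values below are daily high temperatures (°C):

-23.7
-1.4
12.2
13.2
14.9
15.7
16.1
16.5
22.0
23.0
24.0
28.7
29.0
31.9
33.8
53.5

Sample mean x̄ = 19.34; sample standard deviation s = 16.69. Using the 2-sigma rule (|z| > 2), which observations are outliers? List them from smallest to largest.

Cutoffs at x̄ ± 2s: 19.34 ± 2·16.69 = [-14.04, 52.72].
-23.7: z = -2.58, |z| > 2 → outlier.
53.5: z = 2.05, |z| > 2 → outlier.
Every other value lies within [-14.04, 52.72].

-23.7, 53.5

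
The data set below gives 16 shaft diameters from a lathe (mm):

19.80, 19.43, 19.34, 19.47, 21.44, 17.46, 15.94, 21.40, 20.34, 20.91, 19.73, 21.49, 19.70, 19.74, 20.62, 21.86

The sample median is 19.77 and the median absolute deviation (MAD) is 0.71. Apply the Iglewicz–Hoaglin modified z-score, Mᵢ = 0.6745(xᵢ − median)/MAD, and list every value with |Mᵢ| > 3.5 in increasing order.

|Mᵢ| > 3.5 ⇔ |xᵢ − 19.77| > 3.5·0.71/0.6745 = 3.68.
So outliers lie outside [16.09, 23.45].
15.94: M = -3.64 → outlier.

15.94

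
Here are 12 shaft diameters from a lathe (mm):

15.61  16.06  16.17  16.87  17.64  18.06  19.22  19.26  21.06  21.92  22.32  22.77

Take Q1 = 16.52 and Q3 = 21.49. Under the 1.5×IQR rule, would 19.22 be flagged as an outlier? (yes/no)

no

IQR = Q3 − Q1 = 21.49 − 16.52 = 4.97.
Lower fence = Q1 − 1.5·IQR = 16.52 − 7.455 = 9.065.
Upper fence = Q3 + 1.5·IQR = 21.49 + 7.455 = 28.945.
19.22 lies within [9.065, 28.945].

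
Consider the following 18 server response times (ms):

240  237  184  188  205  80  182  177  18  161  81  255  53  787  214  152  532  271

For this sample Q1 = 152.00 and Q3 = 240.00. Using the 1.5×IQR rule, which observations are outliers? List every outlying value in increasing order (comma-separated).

18, 532, 787

IQR = Q3 − Q1 = 240.00 − 152.00 = 88.00.
Lower fence = Q1 − 1.5·IQR = 152.00 − 132.00 = 20.00.
Upper fence = Q3 + 1.5·IQR = 240.00 + 132.00 = 372.00.
18 < 20.00 → outlier.
532 > 372.00 → outlier.
787 > 372.00 → outlier.
All remaining values lie within [20.00, 372.00].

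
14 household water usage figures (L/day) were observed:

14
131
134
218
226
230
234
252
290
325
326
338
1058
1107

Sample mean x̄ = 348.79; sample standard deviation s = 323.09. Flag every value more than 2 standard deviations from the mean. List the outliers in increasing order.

1058, 1107

Cutoffs at x̄ ± 2s: 348.79 ± 2·323.09 = [-297.39, 994.97].
1058: z = 2.20, |z| > 2 → outlier.
1107: z = 2.35, |z| > 2 → outlier.
Every other value lies within [-297.39, 994.97].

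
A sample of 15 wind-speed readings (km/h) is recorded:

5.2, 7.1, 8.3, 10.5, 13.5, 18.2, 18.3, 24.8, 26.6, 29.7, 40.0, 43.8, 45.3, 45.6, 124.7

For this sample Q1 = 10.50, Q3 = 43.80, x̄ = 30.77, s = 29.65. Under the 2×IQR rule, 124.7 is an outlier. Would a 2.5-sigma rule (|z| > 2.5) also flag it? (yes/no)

yes

z = (124.7 − 30.77) / 29.65 = 3.17.
|z| = 3.17 > 2.5.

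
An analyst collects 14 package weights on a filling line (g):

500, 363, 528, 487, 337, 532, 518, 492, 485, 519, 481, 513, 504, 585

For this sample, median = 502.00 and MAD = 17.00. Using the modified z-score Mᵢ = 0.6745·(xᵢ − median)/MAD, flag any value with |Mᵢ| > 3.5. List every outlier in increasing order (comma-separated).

337, 363

|Mᵢ| > 3.5 ⇔ |xᵢ − 502.00| > 3.5·17.00/0.6745 = 88.21.
So outliers lie outside [413.79, 590.21].
337: M = -6.55 → outlier.
363: M = -5.52 → outlier.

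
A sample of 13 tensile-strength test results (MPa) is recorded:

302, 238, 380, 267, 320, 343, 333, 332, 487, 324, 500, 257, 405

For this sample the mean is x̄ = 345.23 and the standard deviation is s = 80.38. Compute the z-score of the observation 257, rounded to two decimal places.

-1.10

z = (257 − 345.23) / 80.38 = -1.10.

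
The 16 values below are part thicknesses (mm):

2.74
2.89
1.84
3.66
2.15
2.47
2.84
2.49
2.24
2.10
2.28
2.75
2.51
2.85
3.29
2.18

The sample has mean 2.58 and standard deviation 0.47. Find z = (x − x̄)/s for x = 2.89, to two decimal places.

z = (2.89 − 2.58) / 0.47 = 0.66.

0.66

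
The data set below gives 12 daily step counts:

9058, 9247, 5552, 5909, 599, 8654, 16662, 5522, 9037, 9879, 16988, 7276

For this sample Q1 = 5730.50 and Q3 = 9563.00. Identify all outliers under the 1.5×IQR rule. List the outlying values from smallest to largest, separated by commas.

IQR = Q3 − Q1 = 9563.00 − 5730.50 = 3832.50.
Lower fence = Q1 − 1.5·IQR = 5730.50 − 5748.75 = -18.25.
Upper fence = Q3 + 1.5·IQR = 9563.00 + 5748.75 = 15311.75.
16662 > 15311.75 → outlier.
16988 > 15311.75 → outlier.
All remaining values lie within [-18.25, 15311.75].

16662, 16988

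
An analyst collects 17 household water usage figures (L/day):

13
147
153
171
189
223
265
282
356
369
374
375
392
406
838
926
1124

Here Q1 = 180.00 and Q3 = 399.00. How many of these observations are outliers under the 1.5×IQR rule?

IQR = 219.00; fences at 180.00 − 328.50 = -148.50 and 399.00 + 328.50 = 727.50.
Outside the cutoffs: 838, 926, 1124.

3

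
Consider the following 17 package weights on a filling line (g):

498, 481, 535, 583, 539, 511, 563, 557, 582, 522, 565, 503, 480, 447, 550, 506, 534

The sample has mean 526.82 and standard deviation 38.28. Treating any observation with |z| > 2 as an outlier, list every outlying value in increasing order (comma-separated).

Cutoffs at x̄ ± 2s: 526.82 ± 2·38.28 = [450.26, 603.38].
447: z = -2.09, |z| > 2 → outlier.
Every other value lies within [450.26, 603.38].

447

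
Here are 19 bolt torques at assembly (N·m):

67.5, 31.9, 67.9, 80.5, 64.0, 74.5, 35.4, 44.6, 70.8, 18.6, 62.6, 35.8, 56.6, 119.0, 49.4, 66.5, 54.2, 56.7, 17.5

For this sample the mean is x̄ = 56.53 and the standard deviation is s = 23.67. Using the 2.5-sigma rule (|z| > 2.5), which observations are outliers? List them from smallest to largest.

Cutoffs at x̄ ± 2.5s: 56.53 ± 2.5·23.67 = [-2.645, 115.705].
119.0: z = 2.64, |z| > 2.5 → outlier.
Every other value lies within [-2.645, 115.705].

119.0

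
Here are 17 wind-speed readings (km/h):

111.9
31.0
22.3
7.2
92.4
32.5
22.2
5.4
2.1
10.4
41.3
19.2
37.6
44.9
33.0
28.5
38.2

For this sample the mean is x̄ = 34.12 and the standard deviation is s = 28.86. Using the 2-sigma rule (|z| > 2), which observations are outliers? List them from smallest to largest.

Cutoffs at x̄ ± 2s: 34.12 ± 2·28.86 = [-23.60, 91.84].
92.4: z = 2.02, |z| > 2 → outlier.
111.9: z = 2.70, |z| > 2 → outlier.
Every other value lies within [-23.60, 91.84].

92.4, 111.9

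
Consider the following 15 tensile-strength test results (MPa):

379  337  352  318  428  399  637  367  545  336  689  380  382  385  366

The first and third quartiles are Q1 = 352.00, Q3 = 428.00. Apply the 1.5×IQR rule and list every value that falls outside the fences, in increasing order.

545, 637, 689

IQR = Q3 − Q1 = 428.00 − 352.00 = 76.00.
Lower fence = Q1 − 1.5·IQR = 352.00 − 114.00 = 238.00.
Upper fence = Q3 + 1.5·IQR = 428.00 + 114.00 = 542.00.
545 > 542.00 → outlier.
637 > 542.00 → outlier.
689 > 542.00 → outlier.
All remaining values lie within [238.00, 542.00].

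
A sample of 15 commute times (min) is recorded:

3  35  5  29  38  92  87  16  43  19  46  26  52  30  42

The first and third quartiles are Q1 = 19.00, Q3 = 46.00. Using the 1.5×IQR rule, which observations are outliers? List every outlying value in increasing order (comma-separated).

87, 92

IQR = Q3 − Q1 = 46.00 − 19.00 = 27.00.
Lower fence = Q1 − 1.5·IQR = 19.00 − 40.50 = -21.50.
Upper fence = Q3 + 1.5·IQR = 46.00 + 40.50 = 86.50.
87 > 86.50 → outlier.
92 > 86.50 → outlier.
All remaining values lie within [-21.50, 86.50].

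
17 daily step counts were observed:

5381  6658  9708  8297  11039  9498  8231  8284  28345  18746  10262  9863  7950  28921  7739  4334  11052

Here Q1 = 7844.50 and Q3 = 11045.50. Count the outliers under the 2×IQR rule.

3

IQR = 3201.00; fences at 7844.50 − 6402.00 = 1442.50 and 11045.50 + 6402.00 = 17447.50.
Outside the cutoffs: 18746, 28345, 28921.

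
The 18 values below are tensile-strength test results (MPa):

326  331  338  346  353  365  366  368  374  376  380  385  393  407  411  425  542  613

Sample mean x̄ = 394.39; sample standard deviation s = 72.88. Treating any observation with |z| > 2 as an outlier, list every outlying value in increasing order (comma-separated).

Cutoffs at x̄ ± 2s: 394.39 ± 2·72.88 = [248.63, 540.15].
542: z = 2.03, |z| > 2 → outlier.
613: z = 3.00, |z| > 2 → outlier.
Every other value lies within [248.63, 540.15].

542, 613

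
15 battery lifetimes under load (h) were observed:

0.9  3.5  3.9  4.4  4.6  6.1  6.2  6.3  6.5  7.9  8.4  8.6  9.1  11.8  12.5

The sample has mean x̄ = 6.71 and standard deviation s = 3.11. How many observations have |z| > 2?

0

Cutoffs: x̄ ± 2s = [0.49, 12.93].
Every value lies within the cutoffs.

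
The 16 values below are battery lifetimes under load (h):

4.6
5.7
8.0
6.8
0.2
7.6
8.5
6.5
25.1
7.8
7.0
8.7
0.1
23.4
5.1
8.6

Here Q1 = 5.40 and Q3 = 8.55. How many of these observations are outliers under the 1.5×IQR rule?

IQR = 3.15; fences at 5.40 − 4.725 = 0.675 and 8.55 + 4.725 = 13.275.
Outside the cutoffs: 0.1, 0.2, 23.4, 25.1.

4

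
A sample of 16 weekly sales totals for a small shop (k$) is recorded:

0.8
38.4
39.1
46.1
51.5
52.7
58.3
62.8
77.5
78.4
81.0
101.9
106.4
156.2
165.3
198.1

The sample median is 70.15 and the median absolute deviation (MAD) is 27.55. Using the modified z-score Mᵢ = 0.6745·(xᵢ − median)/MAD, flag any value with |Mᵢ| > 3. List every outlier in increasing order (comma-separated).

198.1

|Mᵢ| > 3 ⇔ |xᵢ − 70.15| > 3·27.55/0.6745 = 122.54.
So outliers lie outside [-52.39, 192.69].
198.1: M = 3.13 → outlier.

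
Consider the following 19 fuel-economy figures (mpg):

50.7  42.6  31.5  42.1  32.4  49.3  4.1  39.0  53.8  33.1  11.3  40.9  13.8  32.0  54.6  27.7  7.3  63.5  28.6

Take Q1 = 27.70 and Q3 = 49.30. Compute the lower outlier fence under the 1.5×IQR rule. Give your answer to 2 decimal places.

-4.70

IQR = Q3 − Q1 = 49.30 − 27.70 = 21.60.
Lower fence = Q1 − 1.5·IQR = 27.70 − 32.40 = -4.70.
Upper fence = Q3 + 1.5·IQR = 49.30 + 32.40 = 81.70.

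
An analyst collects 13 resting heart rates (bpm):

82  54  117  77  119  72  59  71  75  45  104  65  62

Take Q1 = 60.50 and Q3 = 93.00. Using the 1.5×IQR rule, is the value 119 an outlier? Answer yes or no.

IQR = Q3 − Q1 = 93.00 − 60.50 = 32.50.
Lower fence = Q1 − 1.5·IQR = 60.50 − 48.75 = 11.75.
Upper fence = Q3 + 1.5·IQR = 93.00 + 48.75 = 141.75.
119 lies within [11.75, 141.75].

no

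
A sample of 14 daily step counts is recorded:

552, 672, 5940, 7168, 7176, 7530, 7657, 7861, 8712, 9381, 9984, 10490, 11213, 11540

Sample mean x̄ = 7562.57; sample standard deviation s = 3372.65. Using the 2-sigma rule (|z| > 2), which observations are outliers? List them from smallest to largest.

552, 672

Cutoffs at x̄ ± 2s: 7562.57 ± 2·3372.65 = [817.27, 14307.87].
552: z = -2.08, |z| > 2 → outlier.
672: z = -2.04, |z| > 2 → outlier.
Every other value lies within [817.27, 14307.87].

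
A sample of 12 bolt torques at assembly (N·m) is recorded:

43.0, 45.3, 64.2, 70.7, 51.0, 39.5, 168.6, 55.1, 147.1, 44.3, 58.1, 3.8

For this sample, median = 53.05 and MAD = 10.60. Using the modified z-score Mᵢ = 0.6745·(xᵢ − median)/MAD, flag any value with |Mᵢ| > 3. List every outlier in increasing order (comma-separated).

3.8, 147.1, 168.6

|Mᵢ| > 3 ⇔ |xᵢ − 53.05| > 3·10.60/0.6745 = 47.15.
So outliers lie outside [5.90, 100.20].
3.8: M = -3.13 → outlier.
147.1: M = 5.98 → outlier.
168.6: M = 7.35 → outlier.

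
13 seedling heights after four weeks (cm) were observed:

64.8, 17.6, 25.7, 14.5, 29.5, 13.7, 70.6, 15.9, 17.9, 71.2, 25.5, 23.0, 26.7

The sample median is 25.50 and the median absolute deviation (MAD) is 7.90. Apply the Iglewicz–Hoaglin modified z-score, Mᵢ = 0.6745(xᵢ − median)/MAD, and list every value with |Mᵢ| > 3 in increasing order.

64.8, 70.6, 71.2

|Mᵢ| > 3 ⇔ |xᵢ − 25.50| > 3·7.90/0.6745 = 35.14.
So outliers lie outside [-9.64, 60.64].
64.8: M = 3.36 → outlier.
70.6: M = 3.85 → outlier.
71.2: M = 3.90 → outlier.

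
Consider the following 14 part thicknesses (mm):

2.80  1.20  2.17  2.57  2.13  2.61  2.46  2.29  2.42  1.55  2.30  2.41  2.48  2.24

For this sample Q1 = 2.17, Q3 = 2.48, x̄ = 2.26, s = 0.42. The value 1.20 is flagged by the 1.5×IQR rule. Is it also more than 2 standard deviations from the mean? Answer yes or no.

z = (1.20 − 2.26) / 0.42 = -2.52.
|z| = 2.52 > 2.

yes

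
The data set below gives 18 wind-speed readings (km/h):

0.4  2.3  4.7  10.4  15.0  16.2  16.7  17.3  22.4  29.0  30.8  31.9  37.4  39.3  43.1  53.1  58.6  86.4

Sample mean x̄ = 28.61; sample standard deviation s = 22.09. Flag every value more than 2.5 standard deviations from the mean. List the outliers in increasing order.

Cutoffs at x̄ ± 2.5s: 28.61 ± 2.5·22.09 = [-26.615, 83.835].
86.4: z = 2.62, |z| > 2.5 → outlier.
Every other value lies within [-26.615, 83.835].

86.4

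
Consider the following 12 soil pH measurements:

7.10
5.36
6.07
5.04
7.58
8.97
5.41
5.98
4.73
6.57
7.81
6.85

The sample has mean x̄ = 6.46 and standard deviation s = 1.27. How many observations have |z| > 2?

0

Cutoffs: x̄ ± 2s = [3.92, 9.00].
Every value lies within the cutoffs.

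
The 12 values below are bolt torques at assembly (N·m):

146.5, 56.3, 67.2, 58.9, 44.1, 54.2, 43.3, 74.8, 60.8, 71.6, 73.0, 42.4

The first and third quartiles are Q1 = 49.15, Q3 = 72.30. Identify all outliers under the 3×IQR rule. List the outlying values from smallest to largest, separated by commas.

146.5

IQR = Q3 − Q1 = 72.30 − 49.15 = 23.15.
Lower fence = Q1 − 3·IQR = 49.15 − 69.45 = -20.30.
Upper fence = Q3 + 3·IQR = 72.30 + 69.45 = 141.75.
146.5 > 141.75 → outlier.
All remaining values lie within [-20.30, 141.75].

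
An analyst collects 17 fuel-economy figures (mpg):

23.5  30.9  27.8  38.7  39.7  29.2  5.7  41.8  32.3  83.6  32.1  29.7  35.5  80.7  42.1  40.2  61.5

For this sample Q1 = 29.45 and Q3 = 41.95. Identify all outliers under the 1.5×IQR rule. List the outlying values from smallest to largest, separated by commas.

IQR = Q3 − Q1 = 41.95 − 29.45 = 12.50.
Lower fence = Q1 − 1.5·IQR = 29.45 − 18.75 = 10.70.
Upper fence = Q3 + 1.5·IQR = 41.95 + 18.75 = 60.70.
5.7 < 10.70 → outlier.
61.5 > 60.70 → outlier.
80.7 > 60.70 → outlier.
83.6 > 60.70 → outlier.
All remaining values lie within [10.70, 60.70].

5.7, 61.5, 80.7, 83.6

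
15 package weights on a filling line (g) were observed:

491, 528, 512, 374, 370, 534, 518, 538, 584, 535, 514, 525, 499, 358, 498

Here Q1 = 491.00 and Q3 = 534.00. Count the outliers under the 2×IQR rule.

IQR = 43.00; fences at 491.00 − 86.00 = 405.00 and 534.00 + 86.00 = 620.00.
Outside the cutoffs: 358, 370, 374.

3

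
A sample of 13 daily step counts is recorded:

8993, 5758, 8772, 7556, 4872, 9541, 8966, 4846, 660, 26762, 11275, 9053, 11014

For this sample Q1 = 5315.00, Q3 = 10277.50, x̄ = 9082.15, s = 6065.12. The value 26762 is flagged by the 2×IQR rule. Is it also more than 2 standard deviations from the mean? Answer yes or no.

z = (26762 − 9082.15) / 6065.12 = 2.92.
|z| = 2.92 > 2.

yes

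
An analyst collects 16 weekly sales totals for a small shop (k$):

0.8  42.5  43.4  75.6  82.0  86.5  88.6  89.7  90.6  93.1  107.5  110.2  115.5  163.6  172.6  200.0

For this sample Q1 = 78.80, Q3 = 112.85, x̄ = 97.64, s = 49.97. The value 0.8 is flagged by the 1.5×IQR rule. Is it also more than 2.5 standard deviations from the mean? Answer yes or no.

z = (0.8 − 97.64) / 49.97 = -1.94.
|z| = 1.94 ≤ 2.5.

no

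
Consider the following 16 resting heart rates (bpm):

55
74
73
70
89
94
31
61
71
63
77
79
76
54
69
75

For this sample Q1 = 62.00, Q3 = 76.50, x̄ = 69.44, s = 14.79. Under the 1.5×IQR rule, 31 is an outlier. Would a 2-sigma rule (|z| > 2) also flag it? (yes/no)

yes

z = (31 − 69.44) / 14.79 = -2.60.
|z| = 2.60 > 2.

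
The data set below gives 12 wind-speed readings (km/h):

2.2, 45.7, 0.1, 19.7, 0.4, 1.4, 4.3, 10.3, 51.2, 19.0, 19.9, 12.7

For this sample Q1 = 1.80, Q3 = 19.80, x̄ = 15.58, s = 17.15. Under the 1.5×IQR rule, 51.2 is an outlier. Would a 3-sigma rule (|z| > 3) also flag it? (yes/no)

no

z = (51.2 − 15.58) / 17.15 = 2.08.
|z| = 2.08 ≤ 3.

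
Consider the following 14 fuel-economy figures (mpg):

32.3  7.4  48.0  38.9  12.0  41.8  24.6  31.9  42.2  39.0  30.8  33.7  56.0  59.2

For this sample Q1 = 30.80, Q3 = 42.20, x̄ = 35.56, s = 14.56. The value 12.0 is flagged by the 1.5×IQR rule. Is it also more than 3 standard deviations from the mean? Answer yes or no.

no

z = (12.0 − 35.56) / 14.56 = -1.62.
|z| = 1.62 ≤ 3.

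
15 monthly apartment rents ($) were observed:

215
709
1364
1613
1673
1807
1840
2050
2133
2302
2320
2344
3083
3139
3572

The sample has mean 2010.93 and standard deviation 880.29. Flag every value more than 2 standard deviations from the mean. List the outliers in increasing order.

215

Cutoffs at x̄ ± 2s: 2010.93 ± 2·880.29 = [250.35, 3771.51].
215: z = -2.04, |z| > 2 → outlier.
Every other value lies within [250.35, 3771.51].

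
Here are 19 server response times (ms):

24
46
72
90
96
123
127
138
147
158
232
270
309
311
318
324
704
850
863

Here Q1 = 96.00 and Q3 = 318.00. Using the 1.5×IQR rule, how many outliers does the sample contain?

3

IQR = 222.00; fences at 96.00 − 333.00 = -237.00 and 318.00 + 333.00 = 651.00.
Outside the cutoffs: 704, 850, 863.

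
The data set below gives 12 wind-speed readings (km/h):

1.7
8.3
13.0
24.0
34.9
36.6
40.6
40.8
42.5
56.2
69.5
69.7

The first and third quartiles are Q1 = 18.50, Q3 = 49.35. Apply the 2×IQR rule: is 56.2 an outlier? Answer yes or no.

IQR = Q3 − Q1 = 49.35 − 18.50 = 30.85.
Lower fence = Q1 − 2·IQR = 18.50 − 61.70 = -43.20.
Upper fence = Q3 + 2·IQR = 49.35 + 61.70 = 111.05.
56.2 lies within [-43.20, 111.05].

no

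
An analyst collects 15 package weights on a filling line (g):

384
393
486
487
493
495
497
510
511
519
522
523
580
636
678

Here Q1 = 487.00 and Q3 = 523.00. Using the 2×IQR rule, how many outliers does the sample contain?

IQR = 36.00; fences at 487.00 − 72.00 = 415.00 and 523.00 + 72.00 = 595.00.
Outside the cutoffs: 384, 393, 636, 678.

4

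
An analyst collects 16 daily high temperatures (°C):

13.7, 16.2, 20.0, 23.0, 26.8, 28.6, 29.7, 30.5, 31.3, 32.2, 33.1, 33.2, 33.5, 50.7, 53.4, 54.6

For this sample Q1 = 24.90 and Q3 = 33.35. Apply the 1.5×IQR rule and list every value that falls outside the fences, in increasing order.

IQR = Q3 − Q1 = 33.35 − 24.90 = 8.45.
Lower fence = Q1 − 1.5·IQR = 24.90 − 12.675 = 12.225.
Upper fence = Q3 + 1.5·IQR = 33.35 + 12.675 = 46.025.
50.7 > 46.025 → outlier.
53.4 > 46.025 → outlier.
54.6 > 46.025 → outlier.
All remaining values lie within [12.225, 46.025].

50.7, 53.4, 54.6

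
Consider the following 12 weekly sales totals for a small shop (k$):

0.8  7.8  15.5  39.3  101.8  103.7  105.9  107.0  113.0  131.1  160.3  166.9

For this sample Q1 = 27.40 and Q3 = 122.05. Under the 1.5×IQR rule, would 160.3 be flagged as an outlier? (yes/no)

IQR = Q3 − Q1 = 122.05 − 27.40 = 94.65.
Lower fence = Q1 − 1.5·IQR = 27.40 − 141.975 = -114.575.
Upper fence = Q3 + 1.5·IQR = 122.05 + 141.975 = 264.025.
160.3 lies within [-114.575, 264.025].

no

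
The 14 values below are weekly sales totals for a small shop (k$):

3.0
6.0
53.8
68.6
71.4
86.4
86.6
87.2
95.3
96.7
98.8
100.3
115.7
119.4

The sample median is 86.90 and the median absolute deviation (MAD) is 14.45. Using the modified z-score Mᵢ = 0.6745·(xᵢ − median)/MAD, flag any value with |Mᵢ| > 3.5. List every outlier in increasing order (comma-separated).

3.0, 6.0

|Mᵢ| > 3.5 ⇔ |xᵢ − 86.90| > 3.5·14.45/0.6745 = 74.98.
So outliers lie outside [11.92, 161.88].
3.0: M = -3.92 → outlier.
6.0: M = -3.78 → outlier.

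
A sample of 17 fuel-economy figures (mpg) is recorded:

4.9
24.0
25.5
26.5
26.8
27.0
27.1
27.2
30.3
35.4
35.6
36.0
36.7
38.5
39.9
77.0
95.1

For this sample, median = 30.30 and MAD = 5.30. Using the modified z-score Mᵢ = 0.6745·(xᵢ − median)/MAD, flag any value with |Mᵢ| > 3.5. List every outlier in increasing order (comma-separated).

77.0, 95.1

|Mᵢ| > 3.5 ⇔ |xᵢ − 30.30| > 3.5·5.30/0.6745 = 27.50.
So outliers lie outside [2.80, 57.80].
77.0: M = 5.94 → outlier.
95.1: M = 8.25 → outlier.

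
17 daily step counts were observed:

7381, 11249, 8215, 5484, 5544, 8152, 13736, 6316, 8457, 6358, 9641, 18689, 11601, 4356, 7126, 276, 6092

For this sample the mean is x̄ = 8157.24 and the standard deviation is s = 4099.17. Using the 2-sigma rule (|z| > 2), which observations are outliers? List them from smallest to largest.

18689

Cutoffs at x̄ ± 2s: 8157.24 ± 2·4099.17 = [-41.10, 16355.58].
18689: z = 2.57, |z| > 2 → outlier.
Every other value lies within [-41.10, 16355.58].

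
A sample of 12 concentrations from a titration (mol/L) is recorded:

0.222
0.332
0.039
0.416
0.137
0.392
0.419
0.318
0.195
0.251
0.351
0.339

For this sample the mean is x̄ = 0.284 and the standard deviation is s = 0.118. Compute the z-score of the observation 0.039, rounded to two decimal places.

z = (0.039 − 0.284) / 0.118 = -2.08.

-2.08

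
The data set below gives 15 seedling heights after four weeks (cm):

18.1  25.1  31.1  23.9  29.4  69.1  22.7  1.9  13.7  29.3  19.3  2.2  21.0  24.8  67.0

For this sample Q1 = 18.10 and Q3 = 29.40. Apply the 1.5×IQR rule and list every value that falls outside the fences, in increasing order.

67.0, 69.1

IQR = Q3 − Q1 = 29.40 − 18.10 = 11.30.
Lower fence = Q1 − 1.5·IQR = 18.10 − 16.95 = 1.15.
Upper fence = Q3 + 1.5·IQR = 29.40 + 16.95 = 46.35.
67.0 > 46.35 → outlier.
69.1 > 46.35 → outlier.
All remaining values lie within [1.15, 46.35].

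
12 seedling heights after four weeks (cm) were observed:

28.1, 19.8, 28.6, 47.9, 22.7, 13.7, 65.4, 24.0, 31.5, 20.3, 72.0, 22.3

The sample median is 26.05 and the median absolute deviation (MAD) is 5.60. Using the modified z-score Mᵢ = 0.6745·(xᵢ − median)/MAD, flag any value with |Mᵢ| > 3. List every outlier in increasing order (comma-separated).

|Mᵢ| > 3 ⇔ |xᵢ − 26.05| > 3·5.60/0.6745 = 24.91.
So outliers lie outside [1.14, 50.96].
65.4: M = 4.74 → outlier.
72.0: M = 5.53 → outlier.

65.4, 72.0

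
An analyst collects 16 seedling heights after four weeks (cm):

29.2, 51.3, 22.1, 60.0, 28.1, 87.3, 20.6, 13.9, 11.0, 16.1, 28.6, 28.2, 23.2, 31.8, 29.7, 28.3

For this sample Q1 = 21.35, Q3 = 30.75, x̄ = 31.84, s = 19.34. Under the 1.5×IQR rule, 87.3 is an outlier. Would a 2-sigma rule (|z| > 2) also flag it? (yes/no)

yes

z = (87.3 − 31.84) / 19.34 = 2.87.
|z| = 2.87 > 2.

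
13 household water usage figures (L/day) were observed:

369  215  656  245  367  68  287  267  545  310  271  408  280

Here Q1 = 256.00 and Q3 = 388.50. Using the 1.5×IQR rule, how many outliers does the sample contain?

IQR = 132.50; fences at 256.00 − 198.75 = 57.25 and 388.50 + 198.75 = 587.25.
Outside the cutoffs: 656.

1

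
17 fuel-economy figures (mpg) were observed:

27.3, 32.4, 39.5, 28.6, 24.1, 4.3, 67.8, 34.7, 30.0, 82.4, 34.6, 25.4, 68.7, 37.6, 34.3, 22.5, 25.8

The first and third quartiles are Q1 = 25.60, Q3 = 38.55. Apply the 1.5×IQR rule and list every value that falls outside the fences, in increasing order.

IQR = Q3 − Q1 = 38.55 − 25.60 = 12.95.
Lower fence = Q1 − 1.5·IQR = 25.60 − 19.425 = 6.175.
Upper fence = Q3 + 1.5·IQR = 38.55 + 19.425 = 57.975.
4.3 < 6.175 → outlier.
67.8 > 57.975 → outlier.
68.7 > 57.975 → outlier.
82.4 > 57.975 → outlier.
All remaining values lie within [6.175, 57.975].

4.3, 67.8, 68.7, 82.4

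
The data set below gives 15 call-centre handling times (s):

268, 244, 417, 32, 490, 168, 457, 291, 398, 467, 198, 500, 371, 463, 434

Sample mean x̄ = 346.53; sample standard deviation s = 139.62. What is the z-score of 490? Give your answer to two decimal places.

z = (490 − 346.53) / 139.62 = 1.03.

1.03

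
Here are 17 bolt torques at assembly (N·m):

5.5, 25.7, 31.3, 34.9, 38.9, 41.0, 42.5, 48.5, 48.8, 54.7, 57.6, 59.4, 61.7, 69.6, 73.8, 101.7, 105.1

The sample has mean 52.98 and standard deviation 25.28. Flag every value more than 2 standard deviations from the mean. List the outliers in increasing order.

105.1

Cutoffs at x̄ ± 2s: 52.98 ± 2·25.28 = [2.42, 103.54].
105.1: z = 2.06, |z| > 2 → outlier.
Every other value lies within [2.42, 103.54].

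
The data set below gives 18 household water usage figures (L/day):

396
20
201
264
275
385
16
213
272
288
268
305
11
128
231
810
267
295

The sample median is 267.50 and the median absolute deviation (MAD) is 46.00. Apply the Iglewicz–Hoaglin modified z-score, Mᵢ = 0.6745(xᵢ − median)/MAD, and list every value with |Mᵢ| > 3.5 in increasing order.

|Mᵢ| > 3.5 ⇔ |xᵢ − 267.50| > 3.5·46.00/0.6745 = 238.70.
So outliers lie outside [28.80, 506.20].
11: M = -3.76 → outlier.
16: M = -3.69 → outlier.
20: M = -3.63 → outlier.
810: M = 7.95 → outlier.

11, 16, 20, 810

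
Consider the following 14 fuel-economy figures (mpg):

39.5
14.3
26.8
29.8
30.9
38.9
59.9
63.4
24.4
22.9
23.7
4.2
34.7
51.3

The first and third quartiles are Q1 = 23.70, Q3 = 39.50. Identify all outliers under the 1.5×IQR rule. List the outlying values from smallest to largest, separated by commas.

IQR = Q3 − Q1 = 39.50 − 23.70 = 15.80.
Lower fence = Q1 − 1.5·IQR = 23.70 − 23.70 = 0.00.
Upper fence = Q3 + 1.5·IQR = 39.50 + 23.70 = 63.20.
63.4 > 63.20 → outlier.
All remaining values lie within [0.00, 63.20].

63.4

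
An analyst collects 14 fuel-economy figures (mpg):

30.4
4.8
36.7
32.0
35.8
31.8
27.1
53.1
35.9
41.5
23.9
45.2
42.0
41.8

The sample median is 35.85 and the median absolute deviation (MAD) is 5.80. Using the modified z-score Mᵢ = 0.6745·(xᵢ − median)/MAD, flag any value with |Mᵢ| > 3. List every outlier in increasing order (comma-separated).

|Mᵢ| > 3 ⇔ |xᵢ − 35.85| > 3·5.80/0.6745 = 25.80.
So outliers lie outside [10.05, 61.65].
4.8: M = -3.61 → outlier.

4.8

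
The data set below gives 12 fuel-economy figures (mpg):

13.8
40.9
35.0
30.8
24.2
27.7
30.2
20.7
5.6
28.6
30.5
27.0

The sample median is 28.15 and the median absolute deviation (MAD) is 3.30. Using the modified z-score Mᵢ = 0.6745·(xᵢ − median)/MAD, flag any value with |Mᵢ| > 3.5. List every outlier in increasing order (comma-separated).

|Mᵢ| > 3.5 ⇔ |xᵢ − 28.15| > 3.5·3.30/0.6745 = 17.12.
So outliers lie outside [11.03, 45.27].
5.6: M = -4.61 → outlier.

5.6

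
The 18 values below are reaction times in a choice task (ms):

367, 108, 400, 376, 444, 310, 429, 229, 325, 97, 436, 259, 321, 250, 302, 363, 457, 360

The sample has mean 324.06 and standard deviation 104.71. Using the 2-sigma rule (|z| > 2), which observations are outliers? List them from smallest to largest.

97, 108

Cutoffs at x̄ ± 2s: 324.06 ± 2·104.71 = [114.64, 533.48].
97: z = -2.17, |z| > 2 → outlier.
108: z = -2.06, |z| > 2 → outlier.
Every other value lies within [114.64, 533.48].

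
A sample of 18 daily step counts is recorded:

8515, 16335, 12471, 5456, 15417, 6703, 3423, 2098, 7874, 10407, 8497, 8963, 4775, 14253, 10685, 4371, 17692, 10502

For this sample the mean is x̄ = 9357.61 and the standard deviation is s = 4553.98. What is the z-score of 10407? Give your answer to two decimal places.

0.23

z = (10407 − 9357.61) / 4553.98 = 0.23.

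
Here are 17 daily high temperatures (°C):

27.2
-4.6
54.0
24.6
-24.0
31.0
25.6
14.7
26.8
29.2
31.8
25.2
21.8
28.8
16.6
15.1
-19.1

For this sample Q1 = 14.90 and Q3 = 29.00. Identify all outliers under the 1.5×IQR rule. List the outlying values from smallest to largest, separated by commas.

IQR = Q3 − Q1 = 29.00 − 14.90 = 14.10.
Lower fence = Q1 − 1.5·IQR = 14.90 − 21.15 = -6.25.
Upper fence = Q3 + 1.5·IQR = 29.00 + 21.15 = 50.15.
-24.0 < -6.25 → outlier.
-19.1 < -6.25 → outlier.
54.0 > 50.15 → outlier.
All remaining values lie within [-6.25, 50.15].

-24.0, -19.1, 54.0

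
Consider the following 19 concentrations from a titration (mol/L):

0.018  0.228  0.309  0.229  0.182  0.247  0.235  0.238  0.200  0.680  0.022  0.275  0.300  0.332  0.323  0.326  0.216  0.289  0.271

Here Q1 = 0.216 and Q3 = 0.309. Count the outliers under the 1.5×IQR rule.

3

IQR = 0.093; fences at 0.216 − 0.1395 = 0.0765 and 0.309 + 0.1395 = 0.4485.
Outside the cutoffs: 0.018, 0.022, 0.680.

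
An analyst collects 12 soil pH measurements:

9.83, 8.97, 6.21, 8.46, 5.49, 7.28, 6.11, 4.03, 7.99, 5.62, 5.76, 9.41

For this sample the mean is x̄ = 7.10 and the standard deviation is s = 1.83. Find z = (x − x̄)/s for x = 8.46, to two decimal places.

z = (8.46 − 7.10) / 1.83 = 0.74.

0.74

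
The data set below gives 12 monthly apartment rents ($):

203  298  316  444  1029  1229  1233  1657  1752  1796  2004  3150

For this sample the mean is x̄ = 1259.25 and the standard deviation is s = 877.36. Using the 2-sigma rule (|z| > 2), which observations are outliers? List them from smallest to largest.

3150

Cutoffs at x̄ ± 2s: 1259.25 ± 2·877.36 = [-495.47, 3013.97].
3150: z = 2.16, |z| > 2 → outlier.
Every other value lies within [-495.47, 3013.97].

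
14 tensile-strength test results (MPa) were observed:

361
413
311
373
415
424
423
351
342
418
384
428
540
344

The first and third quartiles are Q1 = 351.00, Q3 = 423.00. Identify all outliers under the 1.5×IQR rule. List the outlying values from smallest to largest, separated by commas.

IQR = Q3 − Q1 = 423.00 − 351.00 = 72.00.
Lower fence = Q1 − 1.5·IQR = 351.00 − 108.00 = 243.00.
Upper fence = Q3 + 1.5·IQR = 423.00 + 108.00 = 531.00.
540 > 531.00 → outlier.
All remaining values lie within [243.00, 531.00].

540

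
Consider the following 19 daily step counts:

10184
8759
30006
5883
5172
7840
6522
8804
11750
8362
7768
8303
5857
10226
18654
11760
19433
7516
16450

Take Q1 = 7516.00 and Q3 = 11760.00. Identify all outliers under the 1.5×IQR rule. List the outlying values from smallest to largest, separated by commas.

18654, 19433, 30006

IQR = Q3 − Q1 = 11760.00 − 7516.00 = 4244.00.
Lower fence = Q1 − 1.5·IQR = 7516.00 − 6366.00 = 1150.00.
Upper fence = Q3 + 1.5·IQR = 11760.00 + 6366.00 = 18126.00.
18654 > 18126.00 → outlier.
19433 > 18126.00 → outlier.
30006 > 18126.00 → outlier.
All remaining values lie within [1150.00, 18126.00].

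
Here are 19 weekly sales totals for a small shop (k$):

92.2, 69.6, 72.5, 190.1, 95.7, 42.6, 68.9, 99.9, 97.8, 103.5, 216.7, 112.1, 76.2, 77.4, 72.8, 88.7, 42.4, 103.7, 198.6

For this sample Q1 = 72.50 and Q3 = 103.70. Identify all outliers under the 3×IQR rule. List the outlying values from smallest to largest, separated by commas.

IQR = Q3 − Q1 = 103.70 − 72.50 = 31.20.
Lower fence = Q1 − 3·IQR = 72.50 − 93.60 = -21.10.
Upper fence = Q3 + 3·IQR = 103.70 + 93.60 = 197.30.
198.6 > 197.30 → outlier.
216.7 > 197.30 → outlier.
All remaining values lie within [-21.10, 197.30].

198.6, 216.7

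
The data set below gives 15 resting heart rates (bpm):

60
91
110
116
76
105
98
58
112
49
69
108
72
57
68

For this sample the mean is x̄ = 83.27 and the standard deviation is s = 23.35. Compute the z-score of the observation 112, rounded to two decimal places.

z = (112 − 83.27) / 23.35 = 1.23.

1.23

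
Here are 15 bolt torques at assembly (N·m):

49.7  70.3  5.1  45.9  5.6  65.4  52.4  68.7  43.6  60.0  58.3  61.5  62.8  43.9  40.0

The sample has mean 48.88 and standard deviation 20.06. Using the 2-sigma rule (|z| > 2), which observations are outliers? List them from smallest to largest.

Cutoffs at x̄ ± 2s: 48.88 ± 2·20.06 = [8.76, 89.00].
5.1: z = -2.18, |z| > 2 → outlier.
5.6: z = -2.16, |z| > 2 → outlier.
Every other value lies within [8.76, 89.00].

5.1, 5.6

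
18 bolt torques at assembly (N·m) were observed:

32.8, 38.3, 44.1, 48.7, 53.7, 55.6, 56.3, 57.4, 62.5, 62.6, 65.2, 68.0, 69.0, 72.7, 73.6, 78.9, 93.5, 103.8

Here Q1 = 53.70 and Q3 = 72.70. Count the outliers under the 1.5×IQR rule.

IQR = 19.00; fences at 53.70 − 28.50 = 25.20 and 72.70 + 28.50 = 101.20.
Outside the cutoffs: 103.8.

1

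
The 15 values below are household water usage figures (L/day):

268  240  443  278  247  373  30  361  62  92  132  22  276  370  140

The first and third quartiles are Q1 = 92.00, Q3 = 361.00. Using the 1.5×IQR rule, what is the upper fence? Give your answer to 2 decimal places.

764.50

IQR = Q3 − Q1 = 361.00 − 92.00 = 269.00.
Lower fence = Q1 − 1.5·IQR = 92.00 − 403.50 = -311.50.
Upper fence = Q3 + 1.5·IQR = 361.00 + 403.50 = 764.50.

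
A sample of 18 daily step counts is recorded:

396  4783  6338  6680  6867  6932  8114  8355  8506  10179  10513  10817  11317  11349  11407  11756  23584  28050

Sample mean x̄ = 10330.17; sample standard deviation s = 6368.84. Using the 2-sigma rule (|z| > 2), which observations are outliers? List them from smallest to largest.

23584, 28050

Cutoffs at x̄ ± 2s: 10330.17 ± 2·6368.84 = [-2407.51, 23067.85].
23584: z = 2.08, |z| > 2 → outlier.
28050: z = 2.78, |z| > 2 → outlier.
Every other value lies within [-2407.51, 23067.85].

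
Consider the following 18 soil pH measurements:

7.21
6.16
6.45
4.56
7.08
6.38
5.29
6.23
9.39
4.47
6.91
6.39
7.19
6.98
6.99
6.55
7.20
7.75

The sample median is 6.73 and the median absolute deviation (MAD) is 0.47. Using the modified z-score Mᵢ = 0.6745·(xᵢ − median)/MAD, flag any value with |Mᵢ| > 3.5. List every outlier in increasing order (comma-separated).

|Mᵢ| > 3.5 ⇔ |xᵢ − 6.73| > 3.5·0.47/0.6745 = 2.44.
So outliers lie outside [4.29, 9.17].
9.39: M = 3.82 → outlier.

9.39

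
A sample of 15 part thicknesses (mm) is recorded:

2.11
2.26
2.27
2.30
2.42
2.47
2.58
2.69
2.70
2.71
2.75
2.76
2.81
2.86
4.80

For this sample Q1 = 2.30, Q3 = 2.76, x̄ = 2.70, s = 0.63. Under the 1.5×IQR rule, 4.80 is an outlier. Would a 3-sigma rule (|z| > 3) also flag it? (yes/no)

z = (4.80 − 2.70) / 0.63 = 3.33.
|z| = 3.33 > 3.

yes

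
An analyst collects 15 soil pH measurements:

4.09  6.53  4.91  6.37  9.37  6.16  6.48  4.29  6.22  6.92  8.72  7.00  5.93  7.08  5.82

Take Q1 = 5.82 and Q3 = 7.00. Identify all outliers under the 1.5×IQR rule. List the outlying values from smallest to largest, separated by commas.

IQR = Q3 − Q1 = 7.00 − 5.82 = 1.18.
Lower fence = Q1 − 1.5·IQR = 5.82 − 1.77 = 4.05.
Upper fence = Q3 + 1.5·IQR = 7.00 + 1.77 = 8.77.
9.37 > 8.77 → outlier.
All remaining values lie within [4.05, 8.77].

9.37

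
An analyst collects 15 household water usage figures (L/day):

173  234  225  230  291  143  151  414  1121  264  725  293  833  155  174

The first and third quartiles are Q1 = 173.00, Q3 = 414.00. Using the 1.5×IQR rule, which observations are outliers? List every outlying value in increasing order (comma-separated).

833, 1121

IQR = Q3 − Q1 = 414.00 − 173.00 = 241.00.
Lower fence = Q1 − 1.5·IQR = 173.00 − 361.50 = -188.50.
Upper fence = Q3 + 1.5·IQR = 414.00 + 361.50 = 775.50.
833 > 775.50 → outlier.
1121 > 775.50 → outlier.
All remaining values lie within [-188.50, 775.50].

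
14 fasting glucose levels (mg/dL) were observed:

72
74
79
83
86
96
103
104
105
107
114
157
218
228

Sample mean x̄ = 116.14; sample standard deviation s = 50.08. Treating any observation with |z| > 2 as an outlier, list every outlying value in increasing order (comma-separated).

Cutoffs at x̄ ± 2s: 116.14 ± 2·50.08 = [15.98, 216.30].
218: z = 2.03, |z| > 2 → outlier.
228: z = 2.23, |z| > 2 → outlier.
Every other value lies within [15.98, 216.30].

218, 228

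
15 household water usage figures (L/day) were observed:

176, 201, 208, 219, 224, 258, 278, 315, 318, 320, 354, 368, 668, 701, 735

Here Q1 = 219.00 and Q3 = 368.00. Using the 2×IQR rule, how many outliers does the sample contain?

IQR = 149.00; fences at 219.00 − 298.00 = -79.00 and 368.00 + 298.00 = 666.00.
Outside the cutoffs: 668, 701, 735.

3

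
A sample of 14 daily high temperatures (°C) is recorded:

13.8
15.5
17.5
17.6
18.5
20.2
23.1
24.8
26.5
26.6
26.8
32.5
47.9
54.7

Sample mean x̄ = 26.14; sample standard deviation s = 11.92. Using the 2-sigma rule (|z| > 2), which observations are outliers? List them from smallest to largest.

54.7

Cutoffs at x̄ ± 2s: 26.14 ± 2·11.92 = [2.30, 49.98].
54.7: z = 2.40, |z| > 2 → outlier.
Every other value lies within [2.30, 49.98].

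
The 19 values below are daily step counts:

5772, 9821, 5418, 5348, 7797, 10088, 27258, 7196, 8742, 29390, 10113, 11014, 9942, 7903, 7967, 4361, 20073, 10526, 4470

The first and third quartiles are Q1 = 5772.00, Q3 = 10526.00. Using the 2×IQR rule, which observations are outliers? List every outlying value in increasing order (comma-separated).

20073, 27258, 29390

IQR = Q3 − Q1 = 10526.00 − 5772.00 = 4754.00.
Lower fence = Q1 − 2·IQR = 5772.00 − 9508.00 = -3736.00.
Upper fence = Q3 + 2·IQR = 10526.00 + 9508.00 = 20034.00.
20073 > 20034.00 → outlier.
27258 > 20034.00 → outlier.
29390 > 20034.00 → outlier.
All remaining values lie within [-3736.00, 20034.00].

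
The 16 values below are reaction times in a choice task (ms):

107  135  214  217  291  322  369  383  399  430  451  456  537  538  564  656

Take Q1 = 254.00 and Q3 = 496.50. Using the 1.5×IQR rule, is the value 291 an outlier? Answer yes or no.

no

IQR = Q3 − Q1 = 496.50 − 254.00 = 242.50.
Lower fence = Q1 − 1.5·IQR = 254.00 − 363.75 = -109.75.
Upper fence = Q3 + 1.5·IQR = 496.50 + 363.75 = 860.25.
291 lies within [-109.75, 860.25].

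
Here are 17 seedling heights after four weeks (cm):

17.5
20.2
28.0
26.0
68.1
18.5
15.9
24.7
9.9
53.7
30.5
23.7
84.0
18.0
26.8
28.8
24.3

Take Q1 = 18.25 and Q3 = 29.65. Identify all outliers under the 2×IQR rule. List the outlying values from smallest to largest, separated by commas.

IQR = Q3 − Q1 = 29.65 − 18.25 = 11.40.
Lower fence = Q1 − 2·IQR = 18.25 − 22.80 = -4.55.
Upper fence = Q3 + 2·IQR = 29.65 + 22.80 = 52.45.
53.7 > 52.45 → outlier.
68.1 > 52.45 → outlier.
84.0 > 52.45 → outlier.
All remaining values lie within [-4.55, 52.45].

53.7, 68.1, 84.0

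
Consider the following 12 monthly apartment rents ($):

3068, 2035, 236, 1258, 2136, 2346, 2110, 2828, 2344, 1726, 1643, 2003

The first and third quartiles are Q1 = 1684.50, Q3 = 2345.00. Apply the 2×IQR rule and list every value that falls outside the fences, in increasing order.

IQR = Q3 − Q1 = 2345.00 − 1684.50 = 660.50.
Lower fence = Q1 − 2·IQR = 1684.50 − 1321.00 = 363.50.
Upper fence = Q3 + 2·IQR = 2345.00 + 1321.00 = 3666.00.
236 < 363.50 → outlier.
All remaining values lie within [363.50, 3666.00].

236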